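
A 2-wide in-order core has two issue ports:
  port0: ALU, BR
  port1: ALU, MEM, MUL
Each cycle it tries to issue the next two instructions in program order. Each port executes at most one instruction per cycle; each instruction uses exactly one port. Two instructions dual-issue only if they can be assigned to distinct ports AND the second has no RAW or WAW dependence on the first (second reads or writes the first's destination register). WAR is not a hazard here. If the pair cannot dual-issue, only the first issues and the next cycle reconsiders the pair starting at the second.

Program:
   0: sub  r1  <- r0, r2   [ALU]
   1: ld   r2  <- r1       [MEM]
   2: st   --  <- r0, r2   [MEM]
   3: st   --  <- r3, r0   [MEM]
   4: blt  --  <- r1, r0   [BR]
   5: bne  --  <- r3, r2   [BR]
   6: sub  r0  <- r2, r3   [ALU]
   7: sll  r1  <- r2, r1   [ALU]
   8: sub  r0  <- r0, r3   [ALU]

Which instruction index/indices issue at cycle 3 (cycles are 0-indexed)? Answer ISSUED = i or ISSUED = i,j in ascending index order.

ISSUED = 3,4

t=0 i0:sub.ALU ; RAW r1
t=1 i1:ld.MEM ; no-port MEM/MEM
t=2 i2:st.MEM ; no-port MEM/MEM
t=3 i3&i4:st.MEM/blt.BR ; 2-wide
t=4 i5&i6:bne.BR/sub.ALU ; 2-wide
t=5 i7&i8:sll.ALU/sub.ALU ; 2-wide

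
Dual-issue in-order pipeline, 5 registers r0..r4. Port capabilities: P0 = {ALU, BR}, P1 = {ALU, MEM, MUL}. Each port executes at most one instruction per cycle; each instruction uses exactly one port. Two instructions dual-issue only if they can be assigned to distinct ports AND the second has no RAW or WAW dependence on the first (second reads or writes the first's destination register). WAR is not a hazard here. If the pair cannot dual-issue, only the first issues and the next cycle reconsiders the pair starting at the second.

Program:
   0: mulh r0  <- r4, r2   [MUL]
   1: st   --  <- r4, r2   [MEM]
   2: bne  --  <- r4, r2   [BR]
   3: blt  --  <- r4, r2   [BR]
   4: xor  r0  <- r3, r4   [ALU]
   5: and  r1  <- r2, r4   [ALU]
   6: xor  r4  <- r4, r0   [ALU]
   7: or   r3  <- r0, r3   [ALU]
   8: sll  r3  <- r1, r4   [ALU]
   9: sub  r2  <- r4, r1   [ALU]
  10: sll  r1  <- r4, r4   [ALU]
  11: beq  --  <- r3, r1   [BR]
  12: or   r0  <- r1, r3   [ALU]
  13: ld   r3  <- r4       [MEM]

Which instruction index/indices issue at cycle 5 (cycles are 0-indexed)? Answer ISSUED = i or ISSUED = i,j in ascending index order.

ISSUED = 8,9

0. mulh.MUL @i0  | no-port MUL/MEM
1. st.MEM/bne.BR @i1,i2  | 2-wide
2. blt.BR/xor.ALU @i3,i4  | 2-wide
3. and.ALU/xor.ALU @i5,i6  | 2-wide
4. or.ALU @i7  | WAW r3
5. sll.ALU/sub.ALU @i8,i9  | 2-wide
6. sll.ALU @i10  | RAW r1
7. beq.BR/or.ALU @i11,i12  | 2-wide
8. ld.MEM @i13  | tail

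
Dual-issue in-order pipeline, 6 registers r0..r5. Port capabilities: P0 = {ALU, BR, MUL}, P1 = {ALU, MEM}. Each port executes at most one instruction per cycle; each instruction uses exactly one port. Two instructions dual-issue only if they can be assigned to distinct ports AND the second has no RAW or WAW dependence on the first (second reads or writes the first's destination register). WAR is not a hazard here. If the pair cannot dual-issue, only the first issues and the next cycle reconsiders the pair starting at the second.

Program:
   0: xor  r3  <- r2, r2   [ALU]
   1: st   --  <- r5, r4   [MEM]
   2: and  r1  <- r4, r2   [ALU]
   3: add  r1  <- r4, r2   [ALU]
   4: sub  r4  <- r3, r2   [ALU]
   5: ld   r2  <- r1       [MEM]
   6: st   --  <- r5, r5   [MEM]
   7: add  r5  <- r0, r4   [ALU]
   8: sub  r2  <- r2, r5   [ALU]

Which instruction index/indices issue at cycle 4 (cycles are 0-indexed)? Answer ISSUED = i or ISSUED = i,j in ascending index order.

ISSUED = 6,7

0. xor.ALU st.MEM @i0+i1  | 2-wide
1. and.ALU @i2  | WAW r1
2. add.ALU sub.ALU @i3+i4  | 2-wide
3. ld.MEM @i5  | no-port MEM/MEM
4. st.MEM add.ALU @i6+i7  | 2-wide
5. sub.ALU @i8  | tail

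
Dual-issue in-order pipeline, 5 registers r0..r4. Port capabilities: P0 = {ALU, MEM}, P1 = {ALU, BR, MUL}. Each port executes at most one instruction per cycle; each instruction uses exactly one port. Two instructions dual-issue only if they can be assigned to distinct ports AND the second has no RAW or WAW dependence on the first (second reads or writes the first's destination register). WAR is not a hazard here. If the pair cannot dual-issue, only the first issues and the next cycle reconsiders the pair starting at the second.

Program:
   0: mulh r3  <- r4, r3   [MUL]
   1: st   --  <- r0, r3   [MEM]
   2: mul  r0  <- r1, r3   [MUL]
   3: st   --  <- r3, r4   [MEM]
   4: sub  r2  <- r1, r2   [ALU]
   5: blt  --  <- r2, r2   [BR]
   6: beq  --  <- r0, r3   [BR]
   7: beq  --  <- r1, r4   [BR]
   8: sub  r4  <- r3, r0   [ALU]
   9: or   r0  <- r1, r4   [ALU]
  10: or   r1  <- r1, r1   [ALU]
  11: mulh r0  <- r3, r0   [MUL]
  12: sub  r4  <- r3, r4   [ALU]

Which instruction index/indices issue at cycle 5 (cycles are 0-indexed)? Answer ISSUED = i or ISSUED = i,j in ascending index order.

ISSUED = 7,8

[0] i0  mulh.MUL  -- RAW r3
[1] i1/i2  st.MEM mul.MUL  -- 2-wide
[2] i3/i4  st.MEM sub.ALU  -- 2-wide
[3] i5  blt.BR  -- no-port BR/BR
[4] i6  beq.BR  -- no-port BR/BR
[5] i7/i8  beq.BR sub.ALU  -- 2-wide
[6] i9/i10  or.ALU or.ALU  -- 2-wide
[7] i11/i12  mulh.MUL sub.ALU  -- 2-wide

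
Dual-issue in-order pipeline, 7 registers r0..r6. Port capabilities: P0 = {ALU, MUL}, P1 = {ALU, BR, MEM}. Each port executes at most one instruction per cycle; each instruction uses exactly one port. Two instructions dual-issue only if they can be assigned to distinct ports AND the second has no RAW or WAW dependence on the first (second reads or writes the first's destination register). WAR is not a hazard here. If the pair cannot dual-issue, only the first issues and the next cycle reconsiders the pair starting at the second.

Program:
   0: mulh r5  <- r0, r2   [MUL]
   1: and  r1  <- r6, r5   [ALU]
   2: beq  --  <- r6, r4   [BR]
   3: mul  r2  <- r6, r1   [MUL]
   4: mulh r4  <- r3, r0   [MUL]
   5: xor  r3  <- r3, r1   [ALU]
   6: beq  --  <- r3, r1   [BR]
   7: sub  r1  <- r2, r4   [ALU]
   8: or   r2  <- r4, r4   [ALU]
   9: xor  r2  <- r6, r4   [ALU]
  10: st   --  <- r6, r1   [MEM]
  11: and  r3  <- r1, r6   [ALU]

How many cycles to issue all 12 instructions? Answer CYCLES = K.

[0] i0  mulh  -- RAW r5
[1] i1+i2  and+beq  -- 2-wide
[2] i3  mul  -- no-port MUL/MUL
[3] i4+i5  mulh+xor  -- 2-wide
[4] i6+i7  beq+sub  -- 2-wide
[5] i8  or  -- WAW r2
[6] i9+i10  xor+st  -- 2-wide
[7] i11  and  -- tail

CYCLES = 8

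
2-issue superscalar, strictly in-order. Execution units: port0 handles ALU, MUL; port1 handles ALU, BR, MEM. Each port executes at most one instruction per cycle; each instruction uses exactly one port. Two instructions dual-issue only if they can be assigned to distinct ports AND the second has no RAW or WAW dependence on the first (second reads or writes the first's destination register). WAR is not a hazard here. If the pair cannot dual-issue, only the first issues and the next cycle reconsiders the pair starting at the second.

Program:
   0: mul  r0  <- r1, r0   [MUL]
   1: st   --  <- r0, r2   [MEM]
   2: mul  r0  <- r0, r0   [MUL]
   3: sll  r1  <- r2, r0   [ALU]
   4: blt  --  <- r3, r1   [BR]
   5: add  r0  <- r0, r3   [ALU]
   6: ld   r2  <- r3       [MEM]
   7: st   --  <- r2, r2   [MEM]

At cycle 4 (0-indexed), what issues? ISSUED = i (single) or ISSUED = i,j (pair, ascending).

t=0 i0:mul ; RAW r0
t=1 i1&i2:st+mul ; 2-wide
t=2 i3:sll ; RAW r1
t=3 i4&i5:blt+add ; 2-wide
t=4 i6:ld ; no-port MEM/MEM
t=5 i7:st ; tail

ISSUED = 6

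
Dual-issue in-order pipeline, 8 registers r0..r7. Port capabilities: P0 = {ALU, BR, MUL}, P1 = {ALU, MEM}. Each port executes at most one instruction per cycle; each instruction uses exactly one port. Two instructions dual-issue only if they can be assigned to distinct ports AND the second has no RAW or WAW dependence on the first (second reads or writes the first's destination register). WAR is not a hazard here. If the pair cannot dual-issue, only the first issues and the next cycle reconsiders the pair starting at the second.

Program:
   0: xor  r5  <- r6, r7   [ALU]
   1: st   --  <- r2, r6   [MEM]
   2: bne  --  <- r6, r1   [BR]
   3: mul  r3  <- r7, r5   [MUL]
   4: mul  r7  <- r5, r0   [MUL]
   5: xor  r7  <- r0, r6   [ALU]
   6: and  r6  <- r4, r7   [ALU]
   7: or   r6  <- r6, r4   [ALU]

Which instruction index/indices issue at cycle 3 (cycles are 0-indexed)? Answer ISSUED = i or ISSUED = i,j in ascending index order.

0. xor+st @i0+i1  | 2-wide
1. bne @i2  | no-port BR/MUL
2. mul @i3  | no-port MUL/MUL
3. mul @i4  | WAW r7
4. xor @i5  | RAW r7
5. and @i6  | RAW+WAW r6
6. or @i7  | tail

ISSUED = 4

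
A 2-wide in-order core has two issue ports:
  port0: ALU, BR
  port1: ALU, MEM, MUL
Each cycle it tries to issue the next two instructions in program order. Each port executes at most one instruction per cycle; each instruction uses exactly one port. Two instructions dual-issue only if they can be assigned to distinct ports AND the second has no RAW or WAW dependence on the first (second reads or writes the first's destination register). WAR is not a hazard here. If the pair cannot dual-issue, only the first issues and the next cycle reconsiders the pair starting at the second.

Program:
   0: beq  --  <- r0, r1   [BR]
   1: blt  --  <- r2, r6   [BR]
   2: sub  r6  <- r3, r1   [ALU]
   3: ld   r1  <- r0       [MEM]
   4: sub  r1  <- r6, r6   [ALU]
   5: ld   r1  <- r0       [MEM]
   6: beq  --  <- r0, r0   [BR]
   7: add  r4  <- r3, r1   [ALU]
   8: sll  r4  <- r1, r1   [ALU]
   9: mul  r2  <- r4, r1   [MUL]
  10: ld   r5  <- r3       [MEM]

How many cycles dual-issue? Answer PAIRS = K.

PAIRS = 2

0. beq @i0  | no-port BR/BR
1. blt;sub @i1+i2  | 2-wide
2. ld @i3  | WAW r1
3. sub @i4  | WAW r1
4. ld;beq @i5+i6  | 2-wide
5. add @i7  | WAW r4
6. sll @i8  | RAW r4
7. mul @i9  | no-port MUL/MEM
8. ld @i10  | tail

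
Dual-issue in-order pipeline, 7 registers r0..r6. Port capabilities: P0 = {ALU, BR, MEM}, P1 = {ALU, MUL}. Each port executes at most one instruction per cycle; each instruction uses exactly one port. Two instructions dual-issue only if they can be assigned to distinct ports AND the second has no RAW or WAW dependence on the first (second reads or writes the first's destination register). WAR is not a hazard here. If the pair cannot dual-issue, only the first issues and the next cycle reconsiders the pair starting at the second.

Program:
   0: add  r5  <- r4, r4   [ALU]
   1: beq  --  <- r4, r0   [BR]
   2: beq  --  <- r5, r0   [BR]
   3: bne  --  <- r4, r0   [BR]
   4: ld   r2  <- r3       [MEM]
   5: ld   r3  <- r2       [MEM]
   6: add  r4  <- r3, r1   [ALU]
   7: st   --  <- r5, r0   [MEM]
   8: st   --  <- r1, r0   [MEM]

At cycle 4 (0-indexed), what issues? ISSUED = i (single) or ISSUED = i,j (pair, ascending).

ISSUED = 5

  cy0 -> i0,i1 (add.ALU+beq.BR) pair
  cy1 -> i2 (beq.BR) no-port BR/BR
  cy2 -> i3 (bne.BR) no-port BR/MEM
  cy3 -> i4 (ld.MEM) no-port MEM/MEM
  cy4 -> i5 (ld.MEM) RAW r3
  cy5 -> i6,i7 (add.ALU+st.MEM) pair
  cy6 -> i8 (st.MEM) tail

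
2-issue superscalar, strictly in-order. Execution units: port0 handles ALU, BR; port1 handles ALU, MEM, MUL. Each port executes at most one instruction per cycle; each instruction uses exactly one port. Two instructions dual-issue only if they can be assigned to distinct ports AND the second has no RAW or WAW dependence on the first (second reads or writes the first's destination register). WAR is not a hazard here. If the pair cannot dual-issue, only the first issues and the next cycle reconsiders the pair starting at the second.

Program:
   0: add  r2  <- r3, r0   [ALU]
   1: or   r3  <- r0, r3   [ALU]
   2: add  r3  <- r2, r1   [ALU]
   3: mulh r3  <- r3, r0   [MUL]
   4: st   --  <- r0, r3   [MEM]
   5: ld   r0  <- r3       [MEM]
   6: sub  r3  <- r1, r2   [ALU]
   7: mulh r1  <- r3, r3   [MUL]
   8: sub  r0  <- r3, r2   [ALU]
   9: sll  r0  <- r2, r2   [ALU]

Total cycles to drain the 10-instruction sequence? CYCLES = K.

t=0 i0,i1:add+or ; pair
t=1 i2:add ; RAW+WAW r3
t=2 i3:mulh ; no-port MUL/MEM
t=3 i4:st ; no-port MEM/MEM
t=4 i5,i6:ld+sub ; pair
t=5 i7,i8:mulh+sub ; pair
t=6 i9:sll ; tail

CYCLES = 7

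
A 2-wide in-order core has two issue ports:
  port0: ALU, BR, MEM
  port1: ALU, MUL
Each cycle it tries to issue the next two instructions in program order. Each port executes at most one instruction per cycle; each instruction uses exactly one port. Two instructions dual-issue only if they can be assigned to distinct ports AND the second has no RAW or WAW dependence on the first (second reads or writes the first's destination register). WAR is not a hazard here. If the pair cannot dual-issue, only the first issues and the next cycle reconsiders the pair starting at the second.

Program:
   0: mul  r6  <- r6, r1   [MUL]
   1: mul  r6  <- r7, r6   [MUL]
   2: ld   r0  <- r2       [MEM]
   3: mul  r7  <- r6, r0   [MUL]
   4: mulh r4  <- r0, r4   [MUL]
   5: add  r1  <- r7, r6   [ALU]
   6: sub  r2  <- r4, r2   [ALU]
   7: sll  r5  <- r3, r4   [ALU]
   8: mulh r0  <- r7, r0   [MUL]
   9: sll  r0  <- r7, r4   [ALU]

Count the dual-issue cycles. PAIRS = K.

#0 head=0: mul.MUL i0 no-port MUL/MUL
#1 head=1: mul.MUL/ld.MEM i1+i2 dual
#2 head=3: mul.MUL i3 no-port MUL/MUL
#3 head=4: mulh.MUL/add.ALU i4+i5 dual
#4 head=6: sub.ALU/sll.ALU i6+i7 dual
#5 head=8: mulh.MUL i8 WAW r0
#6 head=9: sll.ALU i9 tail

PAIRS = 3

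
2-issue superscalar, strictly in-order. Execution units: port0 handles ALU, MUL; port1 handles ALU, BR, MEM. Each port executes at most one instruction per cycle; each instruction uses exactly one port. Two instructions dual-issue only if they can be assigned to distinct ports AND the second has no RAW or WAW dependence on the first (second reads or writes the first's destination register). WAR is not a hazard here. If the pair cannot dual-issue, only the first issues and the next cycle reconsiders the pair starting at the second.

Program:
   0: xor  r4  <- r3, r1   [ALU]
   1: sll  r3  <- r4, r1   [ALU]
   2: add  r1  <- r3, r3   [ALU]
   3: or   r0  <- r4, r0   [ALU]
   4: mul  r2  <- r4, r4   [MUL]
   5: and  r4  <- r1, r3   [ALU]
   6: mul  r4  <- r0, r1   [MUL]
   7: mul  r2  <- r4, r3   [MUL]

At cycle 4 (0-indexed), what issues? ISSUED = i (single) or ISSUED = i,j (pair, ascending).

ISSUED = 6

[0] i0  xor.ALU  -- RAW r4
[1] i1  sll.ALU  -- RAW r3
[2] i2&i3  add.ALU;or.ALU  -- pair
[3] i4&i5  mul.MUL;and.ALU  -- pair
[4] i6  mul.MUL  -- no-port MUL/MUL
[5] i7  mul.MUL  -- tail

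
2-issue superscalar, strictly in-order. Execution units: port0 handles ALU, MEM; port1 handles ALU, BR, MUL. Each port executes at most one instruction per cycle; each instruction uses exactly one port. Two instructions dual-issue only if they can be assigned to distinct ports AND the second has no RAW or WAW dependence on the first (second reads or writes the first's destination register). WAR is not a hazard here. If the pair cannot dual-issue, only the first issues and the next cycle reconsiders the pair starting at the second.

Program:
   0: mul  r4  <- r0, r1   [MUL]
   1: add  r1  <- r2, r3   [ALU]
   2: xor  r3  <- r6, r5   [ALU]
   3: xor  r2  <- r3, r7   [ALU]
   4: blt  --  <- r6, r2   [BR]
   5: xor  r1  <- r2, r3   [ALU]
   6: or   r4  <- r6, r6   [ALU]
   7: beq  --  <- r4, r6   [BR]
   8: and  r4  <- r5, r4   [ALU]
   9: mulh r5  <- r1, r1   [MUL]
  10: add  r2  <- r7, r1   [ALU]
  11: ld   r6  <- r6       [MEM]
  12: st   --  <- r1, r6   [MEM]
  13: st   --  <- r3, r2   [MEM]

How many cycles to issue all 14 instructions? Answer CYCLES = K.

c0: i0&i1 mul.MUL add.ALU  pair
c1: i2 xor.ALU  RAW r3
c2: i3 xor.ALU  RAW r2
c3: i4&i5 blt.BR xor.ALU  pair
c4: i6 or.ALU  RAW r4
c5: i7&i8 beq.BR and.ALU  pair
c6: i9&i10 mulh.MUL add.ALU  pair
c7: i11 ld.MEM  no-port MEM/MEM
c8: i12 st.MEM  no-port MEM/MEM
c9: i13 st.MEM  tail

CYCLES = 10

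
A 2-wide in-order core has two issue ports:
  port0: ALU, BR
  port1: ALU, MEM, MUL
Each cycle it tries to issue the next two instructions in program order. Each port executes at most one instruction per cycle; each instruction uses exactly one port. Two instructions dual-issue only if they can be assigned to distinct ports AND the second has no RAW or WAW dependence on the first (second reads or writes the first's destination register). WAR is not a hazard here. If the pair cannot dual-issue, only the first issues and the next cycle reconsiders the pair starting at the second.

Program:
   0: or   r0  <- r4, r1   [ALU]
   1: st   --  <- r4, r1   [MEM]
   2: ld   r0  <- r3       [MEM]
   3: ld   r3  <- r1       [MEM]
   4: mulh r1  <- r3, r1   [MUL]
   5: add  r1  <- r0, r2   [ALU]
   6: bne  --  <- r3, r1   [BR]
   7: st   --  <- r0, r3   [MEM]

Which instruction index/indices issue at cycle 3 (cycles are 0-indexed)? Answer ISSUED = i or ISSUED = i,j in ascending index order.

ISSUED = 4

[0] i0&i1  or st  -- dual
[1] i2  ld  -- no-port MEM/MEM
[2] i3  ld  -- no-port MEM/MUL
[3] i4  mulh  -- WAW r1
[4] i5  add  -- RAW r1
[5] i6&i7  bne st  -- dual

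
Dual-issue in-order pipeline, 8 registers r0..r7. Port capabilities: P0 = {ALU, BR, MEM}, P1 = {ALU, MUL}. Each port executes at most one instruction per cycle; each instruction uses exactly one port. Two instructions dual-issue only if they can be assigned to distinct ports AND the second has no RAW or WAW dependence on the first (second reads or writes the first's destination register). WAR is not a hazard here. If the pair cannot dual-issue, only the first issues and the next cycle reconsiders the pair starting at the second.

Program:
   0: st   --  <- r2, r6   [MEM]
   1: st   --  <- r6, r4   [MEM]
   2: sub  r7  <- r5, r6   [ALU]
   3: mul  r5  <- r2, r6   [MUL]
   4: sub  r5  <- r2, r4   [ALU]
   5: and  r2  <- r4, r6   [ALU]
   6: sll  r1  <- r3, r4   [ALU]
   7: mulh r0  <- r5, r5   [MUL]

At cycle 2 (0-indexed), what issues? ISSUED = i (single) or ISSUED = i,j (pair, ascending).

#0 head=0: st i0 no-port MEM/MEM
#1 head=1: st;sub i1,i2 pair
#2 head=3: mul i3 WAW r5
#3 head=4: sub;and i4,i5 pair
#4 head=6: sll;mulh i6,i7 pair

ISSUED = 3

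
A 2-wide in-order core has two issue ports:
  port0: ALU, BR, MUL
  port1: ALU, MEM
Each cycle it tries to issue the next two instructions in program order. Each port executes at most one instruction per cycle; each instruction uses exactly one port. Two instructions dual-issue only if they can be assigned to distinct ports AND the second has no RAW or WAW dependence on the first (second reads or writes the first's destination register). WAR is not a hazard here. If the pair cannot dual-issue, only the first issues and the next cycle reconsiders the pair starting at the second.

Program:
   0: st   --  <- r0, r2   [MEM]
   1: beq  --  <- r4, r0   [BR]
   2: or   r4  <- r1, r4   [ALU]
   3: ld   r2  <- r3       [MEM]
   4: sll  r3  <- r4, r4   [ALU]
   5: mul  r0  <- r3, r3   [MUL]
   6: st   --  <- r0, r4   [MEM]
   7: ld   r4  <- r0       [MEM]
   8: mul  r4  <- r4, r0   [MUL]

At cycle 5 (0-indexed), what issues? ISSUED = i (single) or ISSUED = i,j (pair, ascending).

t=0 i0,i1:st.MEM/beq.BR ; dual
t=1 i2,i3:or.ALU/ld.MEM ; dual
t=2 i4:sll.ALU ; RAW r3
t=3 i5:mul.MUL ; RAW r0
t=4 i6:st.MEM ; no-port MEM/MEM
t=5 i7:ld.MEM ; RAW+WAW r4
t=6 i8:mul.MUL ; tail

ISSUED = 7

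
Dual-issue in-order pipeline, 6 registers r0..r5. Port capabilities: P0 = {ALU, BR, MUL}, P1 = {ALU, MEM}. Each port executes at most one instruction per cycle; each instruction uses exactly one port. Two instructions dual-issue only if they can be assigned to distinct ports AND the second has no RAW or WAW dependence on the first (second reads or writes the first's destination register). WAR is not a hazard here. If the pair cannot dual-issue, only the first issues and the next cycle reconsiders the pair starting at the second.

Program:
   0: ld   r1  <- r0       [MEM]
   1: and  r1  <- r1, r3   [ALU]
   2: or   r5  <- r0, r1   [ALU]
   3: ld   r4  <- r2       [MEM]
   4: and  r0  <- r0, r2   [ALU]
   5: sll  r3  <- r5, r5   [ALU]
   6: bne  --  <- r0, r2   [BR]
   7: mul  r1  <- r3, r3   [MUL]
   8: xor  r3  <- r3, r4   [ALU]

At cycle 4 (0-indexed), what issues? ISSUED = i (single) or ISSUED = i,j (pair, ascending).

0. ld.MEM @i0  | RAW+WAW r1
1. and.ALU @i1  | RAW r1
2. or.ALU;ld.MEM @i2&i3  | 2-wide
3. and.ALU;sll.ALU @i4&i5  | 2-wide
4. bne.BR @i6  | no-port BR/MUL
5. mul.MUL;xor.ALU @i7&i8  | 2-wide

ISSUED = 6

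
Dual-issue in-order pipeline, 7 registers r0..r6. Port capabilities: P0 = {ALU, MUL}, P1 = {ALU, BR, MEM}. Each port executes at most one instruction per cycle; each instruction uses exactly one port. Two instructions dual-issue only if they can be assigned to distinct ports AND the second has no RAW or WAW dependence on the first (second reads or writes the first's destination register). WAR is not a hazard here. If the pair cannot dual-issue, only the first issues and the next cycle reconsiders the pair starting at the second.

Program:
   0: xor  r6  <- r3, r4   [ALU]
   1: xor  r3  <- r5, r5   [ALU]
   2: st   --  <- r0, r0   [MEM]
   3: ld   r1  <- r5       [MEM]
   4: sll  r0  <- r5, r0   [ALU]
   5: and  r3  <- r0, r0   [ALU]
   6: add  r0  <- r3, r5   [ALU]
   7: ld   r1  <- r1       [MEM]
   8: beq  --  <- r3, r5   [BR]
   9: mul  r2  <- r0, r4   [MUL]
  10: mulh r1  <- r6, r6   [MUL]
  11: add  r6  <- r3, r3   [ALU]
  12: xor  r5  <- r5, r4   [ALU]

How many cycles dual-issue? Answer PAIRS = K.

[0] i0/i1  xor.ALU xor.ALU  -- pair
[1] i2  st.MEM  -- no-port MEM/MEM
[2] i3/i4  ld.MEM sll.ALU  -- pair
[3] i5  and.ALU  -- RAW r3
[4] i6/i7  add.ALU ld.MEM  -- pair
[5] i8/i9  beq.BR mul.MUL  -- pair
[6] i10/i11  mulh.MUL add.ALU  -- pair
[7] i12  xor.ALU  -- tail

PAIRS = 5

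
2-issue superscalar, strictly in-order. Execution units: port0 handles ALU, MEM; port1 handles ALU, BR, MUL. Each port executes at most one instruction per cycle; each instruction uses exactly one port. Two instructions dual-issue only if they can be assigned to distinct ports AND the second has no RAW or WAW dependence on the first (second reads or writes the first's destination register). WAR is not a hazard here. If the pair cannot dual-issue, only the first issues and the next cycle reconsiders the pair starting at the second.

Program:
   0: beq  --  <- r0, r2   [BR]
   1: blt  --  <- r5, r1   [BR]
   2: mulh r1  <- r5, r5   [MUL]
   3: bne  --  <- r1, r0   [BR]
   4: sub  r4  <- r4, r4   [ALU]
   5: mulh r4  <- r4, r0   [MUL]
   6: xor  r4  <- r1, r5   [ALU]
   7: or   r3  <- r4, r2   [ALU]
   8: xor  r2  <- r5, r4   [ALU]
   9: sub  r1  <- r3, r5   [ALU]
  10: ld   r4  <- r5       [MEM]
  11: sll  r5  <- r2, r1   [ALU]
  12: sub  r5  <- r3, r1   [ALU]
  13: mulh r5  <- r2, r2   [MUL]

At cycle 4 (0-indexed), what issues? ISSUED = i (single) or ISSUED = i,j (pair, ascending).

[0] i0  beq.BR  -- no-port BR/BR
[1] i1  blt.BR  -- no-port BR/MUL
[2] i2  mulh.MUL  -- no-port MUL/BR
[3] i3/i4  bne.BR+sub.ALU  -- dual
[4] i5  mulh.MUL  -- WAW r4
[5] i6  xor.ALU  -- RAW r4
[6] i7/i8  or.ALU+xor.ALU  -- dual
[7] i9/i10  sub.ALU+ld.MEM  -- dual
[8] i11  sll.ALU  -- WAW r5
[9] i12  sub.ALU  -- WAW r5
[10] i13  mulh.MUL  -- tail

ISSUED = 5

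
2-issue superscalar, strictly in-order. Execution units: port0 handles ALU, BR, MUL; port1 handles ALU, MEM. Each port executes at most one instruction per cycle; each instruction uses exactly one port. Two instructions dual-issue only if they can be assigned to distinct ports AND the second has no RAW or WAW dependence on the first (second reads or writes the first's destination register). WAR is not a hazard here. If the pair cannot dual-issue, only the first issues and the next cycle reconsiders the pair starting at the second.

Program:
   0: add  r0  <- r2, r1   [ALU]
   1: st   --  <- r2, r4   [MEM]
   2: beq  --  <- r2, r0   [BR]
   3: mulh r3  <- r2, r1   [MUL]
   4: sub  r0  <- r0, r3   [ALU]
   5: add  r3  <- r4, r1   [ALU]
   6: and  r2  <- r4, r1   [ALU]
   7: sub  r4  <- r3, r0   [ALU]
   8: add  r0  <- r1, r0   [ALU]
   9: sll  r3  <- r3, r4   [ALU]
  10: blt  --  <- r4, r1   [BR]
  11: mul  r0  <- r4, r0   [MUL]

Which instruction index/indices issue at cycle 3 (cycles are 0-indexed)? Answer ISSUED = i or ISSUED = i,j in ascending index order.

ISSUED = 4,5

t=0 i0&i1:add+st ; pair
t=1 i2:beq ; no-port BR/MUL
t=2 i3:mulh ; RAW r3
t=3 i4&i5:sub+add ; pair
t=4 i6&i7:and+sub ; pair
t=5 i8&i9:add+sll ; pair
t=6 i10:blt ; no-port BR/MUL
t=7 i11:mul ; tail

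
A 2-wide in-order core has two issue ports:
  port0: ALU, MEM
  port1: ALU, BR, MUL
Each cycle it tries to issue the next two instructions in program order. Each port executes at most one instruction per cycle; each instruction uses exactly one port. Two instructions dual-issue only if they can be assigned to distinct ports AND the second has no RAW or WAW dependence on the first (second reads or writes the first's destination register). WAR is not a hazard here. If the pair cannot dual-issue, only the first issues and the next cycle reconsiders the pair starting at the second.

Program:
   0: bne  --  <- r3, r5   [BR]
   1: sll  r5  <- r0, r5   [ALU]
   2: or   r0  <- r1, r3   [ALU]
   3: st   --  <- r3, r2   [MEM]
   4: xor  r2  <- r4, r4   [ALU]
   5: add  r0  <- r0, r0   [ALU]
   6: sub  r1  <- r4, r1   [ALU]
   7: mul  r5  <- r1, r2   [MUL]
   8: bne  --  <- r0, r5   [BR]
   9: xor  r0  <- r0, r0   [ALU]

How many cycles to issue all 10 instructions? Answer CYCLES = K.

CYCLES = 6

  cy0 -> i0+i1 (bne;sll) pair
  cy1 -> i2+i3 (or;st) pair
  cy2 -> i4+i5 (xor;add) pair
  cy3 -> i6 (sub) RAW r1
  cy4 -> i7 (mul) no-port MUL/BR
  cy5 -> i8+i9 (bne;xor) pair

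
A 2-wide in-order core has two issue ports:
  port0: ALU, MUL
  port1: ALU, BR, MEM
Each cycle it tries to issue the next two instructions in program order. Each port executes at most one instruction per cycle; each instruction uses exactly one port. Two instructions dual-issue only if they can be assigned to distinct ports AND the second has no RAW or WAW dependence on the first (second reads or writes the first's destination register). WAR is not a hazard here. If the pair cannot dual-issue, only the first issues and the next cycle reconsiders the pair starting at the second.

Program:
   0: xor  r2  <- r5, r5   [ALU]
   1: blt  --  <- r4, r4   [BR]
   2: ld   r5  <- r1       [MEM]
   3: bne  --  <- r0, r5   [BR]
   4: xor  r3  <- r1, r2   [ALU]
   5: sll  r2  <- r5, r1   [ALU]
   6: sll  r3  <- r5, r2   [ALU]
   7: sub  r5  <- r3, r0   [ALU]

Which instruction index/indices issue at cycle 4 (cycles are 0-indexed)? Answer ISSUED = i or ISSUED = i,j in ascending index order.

ISSUED = 6

0. xor.ALU/blt.BR @i0+i1  | dual
1. ld.MEM @i2  | no-port MEM/BR
2. bne.BR/xor.ALU @i3+i4  | dual
3. sll.ALU @i5  | RAW r2
4. sll.ALU @i6  | RAW r3
5. sub.ALU @i7  | tail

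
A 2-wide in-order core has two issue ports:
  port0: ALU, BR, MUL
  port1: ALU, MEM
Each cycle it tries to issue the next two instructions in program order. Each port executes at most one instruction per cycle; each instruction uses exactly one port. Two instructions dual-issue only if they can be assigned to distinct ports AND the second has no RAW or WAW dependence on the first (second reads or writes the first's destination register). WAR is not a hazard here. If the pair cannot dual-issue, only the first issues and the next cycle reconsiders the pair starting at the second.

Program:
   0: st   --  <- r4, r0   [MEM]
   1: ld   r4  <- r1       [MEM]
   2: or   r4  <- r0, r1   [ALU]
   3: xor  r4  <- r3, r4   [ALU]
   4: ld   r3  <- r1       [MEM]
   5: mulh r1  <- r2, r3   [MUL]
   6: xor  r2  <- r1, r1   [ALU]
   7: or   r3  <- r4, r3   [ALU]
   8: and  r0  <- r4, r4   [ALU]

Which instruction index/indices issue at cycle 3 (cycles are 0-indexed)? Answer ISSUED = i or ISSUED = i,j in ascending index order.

ISSUED = 3,4

t=0 i0:st.MEM ; no-port MEM/MEM
t=1 i1:ld.MEM ; WAW r4
t=2 i2:or.ALU ; RAW+WAW r4
t=3 i3+i4:xor.ALU+ld.MEM ; pair
t=4 i5:mulh.MUL ; RAW r1
t=5 i6+i7:xor.ALU+or.ALU ; pair
t=6 i8:and.ALU ; tail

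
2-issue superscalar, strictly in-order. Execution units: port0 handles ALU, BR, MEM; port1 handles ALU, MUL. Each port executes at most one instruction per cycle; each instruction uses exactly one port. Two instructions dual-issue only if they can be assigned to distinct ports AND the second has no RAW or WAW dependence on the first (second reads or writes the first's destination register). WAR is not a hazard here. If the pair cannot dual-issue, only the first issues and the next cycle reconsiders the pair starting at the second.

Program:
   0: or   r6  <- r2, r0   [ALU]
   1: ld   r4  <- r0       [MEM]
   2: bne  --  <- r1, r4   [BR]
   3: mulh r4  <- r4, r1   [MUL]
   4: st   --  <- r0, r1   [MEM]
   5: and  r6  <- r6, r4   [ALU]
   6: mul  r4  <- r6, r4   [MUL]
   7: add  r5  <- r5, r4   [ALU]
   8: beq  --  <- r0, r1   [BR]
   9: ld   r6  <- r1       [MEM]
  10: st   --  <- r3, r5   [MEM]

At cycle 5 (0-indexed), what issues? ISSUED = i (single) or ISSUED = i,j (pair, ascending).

  cy0 -> i0&i1 (or.ALU;ld.MEM) pair
  cy1 -> i2&i3 (bne.BR;mulh.MUL) pair
  cy2 -> i4&i5 (st.MEM;and.ALU) pair
  cy3 -> i6 (mul.MUL) RAW r4
  cy4 -> i7&i8 (add.ALU;beq.BR) pair
  cy5 -> i9 (ld.MEM) no-port MEM/MEM
  cy6 -> i10 (st.MEM) tail

ISSUED = 9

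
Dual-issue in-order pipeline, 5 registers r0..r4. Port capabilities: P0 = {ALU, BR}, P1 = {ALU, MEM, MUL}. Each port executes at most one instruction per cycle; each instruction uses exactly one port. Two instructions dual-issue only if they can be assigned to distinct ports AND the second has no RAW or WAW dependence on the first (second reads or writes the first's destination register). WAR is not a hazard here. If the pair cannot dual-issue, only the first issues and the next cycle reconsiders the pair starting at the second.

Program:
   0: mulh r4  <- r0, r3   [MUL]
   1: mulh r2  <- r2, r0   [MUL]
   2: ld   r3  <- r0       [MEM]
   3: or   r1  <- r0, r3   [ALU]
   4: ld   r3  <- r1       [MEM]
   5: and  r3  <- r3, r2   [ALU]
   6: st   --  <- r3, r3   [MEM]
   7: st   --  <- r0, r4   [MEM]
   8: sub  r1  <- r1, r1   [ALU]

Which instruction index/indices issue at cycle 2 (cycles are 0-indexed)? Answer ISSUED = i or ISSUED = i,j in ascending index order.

#0 head=0: mulh i0 no-port MUL/MUL
#1 head=1: mulh i1 no-port MUL/MEM
#2 head=2: ld i2 RAW r3
#3 head=3: or i3 RAW r1
#4 head=4: ld i4 RAW+WAW r3
#5 head=5: and i5 RAW r3
#6 head=6: st i6 no-port MEM/MEM
#7 head=7: st;sub i7+i8 pair

ISSUED = 2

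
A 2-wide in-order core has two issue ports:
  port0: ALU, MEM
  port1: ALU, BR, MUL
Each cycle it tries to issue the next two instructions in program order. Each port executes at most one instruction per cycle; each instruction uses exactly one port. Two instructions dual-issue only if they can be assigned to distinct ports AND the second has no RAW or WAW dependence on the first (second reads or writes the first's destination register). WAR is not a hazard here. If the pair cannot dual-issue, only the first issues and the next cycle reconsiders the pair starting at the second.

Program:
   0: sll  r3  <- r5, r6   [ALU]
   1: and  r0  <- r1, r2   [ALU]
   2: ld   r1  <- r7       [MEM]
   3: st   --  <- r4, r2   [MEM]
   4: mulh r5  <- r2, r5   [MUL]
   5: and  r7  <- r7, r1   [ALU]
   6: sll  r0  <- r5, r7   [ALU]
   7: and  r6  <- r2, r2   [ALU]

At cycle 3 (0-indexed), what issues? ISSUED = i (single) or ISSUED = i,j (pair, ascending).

t=0 i0+i1:sll and ; 2-wide
t=1 i2:ld ; no-port MEM/MEM
t=2 i3+i4:st mulh ; 2-wide
t=3 i5:and ; RAW r7
t=4 i6+i7:sll and ; 2-wide

ISSUED = 5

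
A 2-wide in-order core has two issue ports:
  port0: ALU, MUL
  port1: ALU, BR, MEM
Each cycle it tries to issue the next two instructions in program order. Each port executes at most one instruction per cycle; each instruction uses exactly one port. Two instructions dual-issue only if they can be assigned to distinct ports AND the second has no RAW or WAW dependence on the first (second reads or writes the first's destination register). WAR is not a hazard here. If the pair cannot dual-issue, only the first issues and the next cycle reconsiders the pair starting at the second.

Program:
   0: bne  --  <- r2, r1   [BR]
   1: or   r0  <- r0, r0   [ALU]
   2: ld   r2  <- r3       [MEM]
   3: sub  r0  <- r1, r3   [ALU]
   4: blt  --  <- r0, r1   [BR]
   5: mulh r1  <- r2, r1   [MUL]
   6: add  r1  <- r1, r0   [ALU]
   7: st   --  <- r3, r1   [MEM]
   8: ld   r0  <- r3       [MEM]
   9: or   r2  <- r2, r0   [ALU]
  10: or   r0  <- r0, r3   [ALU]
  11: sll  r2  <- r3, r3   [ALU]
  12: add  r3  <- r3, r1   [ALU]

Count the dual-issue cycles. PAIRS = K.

c0: i0+i1 bne;or  dual
c1: i2+i3 ld;sub  dual
c2: i4+i5 blt;mulh  dual
c3: i6 add  RAW r1
c4: i7 st  no-port MEM/MEM
c5: i8 ld  RAW r0
c6: i9+i10 or;or  dual
c7: i11+i12 sll;add  dual

PAIRS = 5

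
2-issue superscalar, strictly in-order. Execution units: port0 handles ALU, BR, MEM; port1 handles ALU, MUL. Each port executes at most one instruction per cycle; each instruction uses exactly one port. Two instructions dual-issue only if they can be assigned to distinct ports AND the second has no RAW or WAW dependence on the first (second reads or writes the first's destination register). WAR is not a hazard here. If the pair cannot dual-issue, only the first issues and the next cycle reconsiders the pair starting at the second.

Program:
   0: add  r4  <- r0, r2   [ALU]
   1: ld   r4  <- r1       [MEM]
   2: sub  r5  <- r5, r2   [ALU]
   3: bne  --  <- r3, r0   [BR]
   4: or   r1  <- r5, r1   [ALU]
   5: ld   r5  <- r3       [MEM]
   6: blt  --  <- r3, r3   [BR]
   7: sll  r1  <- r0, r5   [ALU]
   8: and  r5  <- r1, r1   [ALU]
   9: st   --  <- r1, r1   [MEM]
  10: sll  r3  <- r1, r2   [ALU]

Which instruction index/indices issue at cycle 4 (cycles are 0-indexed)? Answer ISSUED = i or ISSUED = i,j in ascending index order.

[0] i0  add.ALU  -- WAW r4
[1] i1&i2  ld.MEM;sub.ALU  -- pair
[2] i3&i4  bne.BR;or.ALU  -- pair
[3] i5  ld.MEM  -- no-port MEM/BR
[4] i6&i7  blt.BR;sll.ALU  -- pair
[5] i8&i9  and.ALU;st.MEM  -- pair
[6] i10  sll.ALU  -- tail

ISSUED = 6,7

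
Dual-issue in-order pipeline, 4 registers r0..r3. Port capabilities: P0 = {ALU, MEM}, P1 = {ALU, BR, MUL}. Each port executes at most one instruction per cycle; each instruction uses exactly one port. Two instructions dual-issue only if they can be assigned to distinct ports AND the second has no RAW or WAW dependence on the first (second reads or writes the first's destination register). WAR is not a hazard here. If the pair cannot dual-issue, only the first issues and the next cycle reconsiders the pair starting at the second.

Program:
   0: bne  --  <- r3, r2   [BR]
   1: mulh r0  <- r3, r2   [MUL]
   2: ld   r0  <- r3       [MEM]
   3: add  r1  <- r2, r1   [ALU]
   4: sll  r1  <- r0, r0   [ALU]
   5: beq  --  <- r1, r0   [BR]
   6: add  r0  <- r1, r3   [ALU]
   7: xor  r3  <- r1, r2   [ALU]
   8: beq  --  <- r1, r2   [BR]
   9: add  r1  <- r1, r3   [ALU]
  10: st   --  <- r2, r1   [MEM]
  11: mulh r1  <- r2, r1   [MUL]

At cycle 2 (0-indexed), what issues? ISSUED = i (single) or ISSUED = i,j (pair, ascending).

ISSUED = 2,3

[0] i0  bne  -- no-port BR/MUL
[1] i1  mulh  -- WAW r0
[2] i2,i3  ld add  -- dual
[3] i4  sll  -- RAW r1
[4] i5,i6  beq add  -- dual
[5] i7,i8  xor beq  -- dual
[6] i9  add  -- RAW r1
[7] i10,i11  st mulh  -- dual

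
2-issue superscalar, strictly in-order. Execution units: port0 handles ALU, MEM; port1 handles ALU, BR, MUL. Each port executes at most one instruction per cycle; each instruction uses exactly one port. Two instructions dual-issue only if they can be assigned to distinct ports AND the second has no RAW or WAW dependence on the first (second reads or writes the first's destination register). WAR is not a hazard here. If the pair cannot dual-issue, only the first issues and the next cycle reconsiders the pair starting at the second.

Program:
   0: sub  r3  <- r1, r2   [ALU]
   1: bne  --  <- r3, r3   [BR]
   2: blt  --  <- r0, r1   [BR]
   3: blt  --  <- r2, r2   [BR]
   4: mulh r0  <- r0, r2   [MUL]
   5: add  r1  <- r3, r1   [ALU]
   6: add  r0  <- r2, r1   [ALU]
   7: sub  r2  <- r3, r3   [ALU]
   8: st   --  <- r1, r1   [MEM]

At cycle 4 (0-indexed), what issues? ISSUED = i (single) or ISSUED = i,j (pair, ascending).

ISSUED = 4,5

#0 head=0: sub.ALU i0 RAW r3
#1 head=1: bne.BR i1 no-port BR/BR
#2 head=2: blt.BR i2 no-port BR/BR
#3 head=3: blt.BR i3 no-port BR/MUL
#4 head=4: mulh.MUL+add.ALU i4/i5 dual
#5 head=6: add.ALU+sub.ALU i6/i7 dual
#6 head=8: st.MEM i8 tail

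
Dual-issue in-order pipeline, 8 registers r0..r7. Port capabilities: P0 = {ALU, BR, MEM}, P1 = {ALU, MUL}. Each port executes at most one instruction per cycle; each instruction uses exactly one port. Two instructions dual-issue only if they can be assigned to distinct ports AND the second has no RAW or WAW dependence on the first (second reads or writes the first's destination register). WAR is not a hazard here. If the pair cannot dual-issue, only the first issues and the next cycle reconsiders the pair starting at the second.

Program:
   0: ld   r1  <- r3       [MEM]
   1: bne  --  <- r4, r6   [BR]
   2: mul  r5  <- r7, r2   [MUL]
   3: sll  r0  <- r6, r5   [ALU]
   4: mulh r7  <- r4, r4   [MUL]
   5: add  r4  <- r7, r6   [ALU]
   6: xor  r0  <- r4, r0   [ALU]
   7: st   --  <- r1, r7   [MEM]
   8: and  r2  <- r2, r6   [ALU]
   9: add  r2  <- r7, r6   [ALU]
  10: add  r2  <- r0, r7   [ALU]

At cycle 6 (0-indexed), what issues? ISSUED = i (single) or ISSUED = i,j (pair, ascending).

[0] i0  ld  -- no-port MEM/BR
[1] i1/i2  bne;mul  -- 2-wide
[2] i3/i4  sll;mulh  -- 2-wide
[3] i5  add  -- RAW r4
[4] i6/i7  xor;st  -- 2-wide
[5] i8  and  -- WAW r2
[6] i9  add  -- WAW r2
[7] i10  add  -- tail

ISSUED = 9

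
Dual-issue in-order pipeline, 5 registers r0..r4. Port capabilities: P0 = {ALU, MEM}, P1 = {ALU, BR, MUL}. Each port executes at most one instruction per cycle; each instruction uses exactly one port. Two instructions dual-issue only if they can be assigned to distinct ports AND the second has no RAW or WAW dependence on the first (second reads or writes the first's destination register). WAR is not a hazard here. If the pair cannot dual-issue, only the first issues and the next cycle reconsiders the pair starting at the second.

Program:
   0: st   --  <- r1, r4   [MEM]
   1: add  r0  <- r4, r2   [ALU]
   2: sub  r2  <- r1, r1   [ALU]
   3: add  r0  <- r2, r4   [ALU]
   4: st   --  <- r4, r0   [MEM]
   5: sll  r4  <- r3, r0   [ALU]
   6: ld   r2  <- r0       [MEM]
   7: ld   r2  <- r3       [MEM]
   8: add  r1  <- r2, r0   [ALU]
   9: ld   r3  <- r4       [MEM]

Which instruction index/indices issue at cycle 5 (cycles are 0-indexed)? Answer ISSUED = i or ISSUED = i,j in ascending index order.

#0 head=0: st.MEM+add.ALU i0,i1 pair
#1 head=2: sub.ALU i2 RAW r2
#2 head=3: add.ALU i3 RAW r0
#3 head=4: st.MEM+sll.ALU i4,i5 pair
#4 head=6: ld.MEM i6 no-port MEM/MEM
#5 head=7: ld.MEM i7 RAW r2
#6 head=8: add.ALU+ld.MEM i8,i9 pair

ISSUED = 7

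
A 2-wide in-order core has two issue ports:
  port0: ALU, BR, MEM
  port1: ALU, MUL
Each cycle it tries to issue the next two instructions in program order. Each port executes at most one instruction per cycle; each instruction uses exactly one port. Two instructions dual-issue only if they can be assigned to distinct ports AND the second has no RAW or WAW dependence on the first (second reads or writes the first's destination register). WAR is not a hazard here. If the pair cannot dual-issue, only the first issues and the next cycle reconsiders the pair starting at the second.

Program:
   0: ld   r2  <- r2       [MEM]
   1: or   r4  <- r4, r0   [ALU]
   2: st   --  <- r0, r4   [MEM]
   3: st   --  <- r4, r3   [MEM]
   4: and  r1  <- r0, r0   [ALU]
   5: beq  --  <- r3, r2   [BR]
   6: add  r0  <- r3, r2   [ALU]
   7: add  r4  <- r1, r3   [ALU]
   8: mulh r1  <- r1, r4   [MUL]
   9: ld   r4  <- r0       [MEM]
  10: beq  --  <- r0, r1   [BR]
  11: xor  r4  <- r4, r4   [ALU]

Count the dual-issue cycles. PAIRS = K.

PAIRS = 5

#0 head=0: ld or i0/i1 pair
#1 head=2: st i2 no-port MEM/MEM
#2 head=3: st and i3/i4 pair
#3 head=5: beq add i5/i6 pair
#4 head=7: add i7 RAW r4
#5 head=8: mulh ld i8/i9 pair
#6 head=10: beq xor i10/i11 pair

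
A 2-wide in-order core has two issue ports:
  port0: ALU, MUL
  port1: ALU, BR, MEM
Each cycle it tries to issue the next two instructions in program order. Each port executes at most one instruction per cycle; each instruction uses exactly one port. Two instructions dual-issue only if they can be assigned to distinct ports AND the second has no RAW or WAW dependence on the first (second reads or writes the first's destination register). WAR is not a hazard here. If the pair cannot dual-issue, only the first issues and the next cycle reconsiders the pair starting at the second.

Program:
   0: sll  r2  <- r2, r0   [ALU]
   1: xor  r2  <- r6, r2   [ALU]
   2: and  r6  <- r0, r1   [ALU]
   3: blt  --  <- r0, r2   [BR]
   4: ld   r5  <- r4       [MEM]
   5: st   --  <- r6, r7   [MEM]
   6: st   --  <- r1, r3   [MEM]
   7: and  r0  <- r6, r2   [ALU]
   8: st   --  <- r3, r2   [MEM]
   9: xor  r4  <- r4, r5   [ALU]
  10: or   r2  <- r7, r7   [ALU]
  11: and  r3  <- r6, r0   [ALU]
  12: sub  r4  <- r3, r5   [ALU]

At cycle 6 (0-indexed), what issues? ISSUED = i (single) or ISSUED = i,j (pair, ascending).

ISSUED = 8,9

c0: i0 sll.ALU  RAW+WAW r2
c1: i1+i2 xor.ALU/and.ALU  pair
c2: i3 blt.BR  no-port BR/MEM
c3: i4 ld.MEM  no-port MEM/MEM
c4: i5 st.MEM  no-port MEM/MEM
c5: i6+i7 st.MEM/and.ALU  pair
c6: i8+i9 st.MEM/xor.ALU  pair
c7: i10+i11 or.ALU/and.ALU  pair
c8: i12 sub.ALU  tail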